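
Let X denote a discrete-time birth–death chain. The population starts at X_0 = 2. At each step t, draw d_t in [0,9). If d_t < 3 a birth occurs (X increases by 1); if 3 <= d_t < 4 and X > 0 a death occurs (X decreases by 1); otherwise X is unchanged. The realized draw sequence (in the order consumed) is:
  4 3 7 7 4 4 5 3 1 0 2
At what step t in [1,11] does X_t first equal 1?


2

t=0: X=2, d=4 → hold, X_1=2
t=1: X=2, d=3 → death, X_2=1
t=2: X=1, d=7 → hold, X_3=1
t=3: X=1, d=7 → hold, X_4=1
t=4: X=1, d=4 → hold, X_5=1
t=5: X=1, d=4 → hold, X_6=1
t=6: X=1, d=5 → hold, X_7=1
t=7: X=1, d=3 → death, X_8=0
t=8: X=0, d=1 → birth, X_9=1
t=9: X=1, d=0 → birth, X_10=2
t=10: X=2, d=2 → birth, X_11=3


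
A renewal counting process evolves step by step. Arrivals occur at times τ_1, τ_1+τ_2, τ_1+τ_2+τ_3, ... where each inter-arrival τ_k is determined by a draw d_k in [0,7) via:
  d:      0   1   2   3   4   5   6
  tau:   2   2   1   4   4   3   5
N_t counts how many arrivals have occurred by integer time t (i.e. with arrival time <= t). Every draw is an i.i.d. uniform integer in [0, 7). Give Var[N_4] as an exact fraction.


Inter-arrival values over d=0..6: [2, 2, 1, 4, 4, 3, 5]
Each d has probability 1/7, so the pmf of τ is: f(1) = 1/7, f(2) = 2/7, f(3) = 1/7, f(4) = 2/7, f(5) = 1/7
Let p_n(j) = P(N_n = j), with p_0 = [1]. Condition on τ_1: p_n(0) = P(τ > n), and for j >= 1, p_n(j) = Σ_{k<=n} f(k)·p_{n−k}(j−1)
p_1 = [6/7, 1/7]  (j = 0..1)
p_2 = [4/7, 20/49, 1/49]  (j = 0..2)
p_3 = [3/7, 23/49, 34/343, 1/343]  (j = 0..3)
p_4 = [1/7, 31/49, 10/49, 48/2401, 1/2401]  (j = 0..4)
E[N_4] = Σ j·p_4(j) = 2647/2401;  E[N_4²] = Σ j²·p_4(j) = 561/343
Var[N_4] = 561/343 − (2647/2401)² = 2422118/5764801

2422118/5764801


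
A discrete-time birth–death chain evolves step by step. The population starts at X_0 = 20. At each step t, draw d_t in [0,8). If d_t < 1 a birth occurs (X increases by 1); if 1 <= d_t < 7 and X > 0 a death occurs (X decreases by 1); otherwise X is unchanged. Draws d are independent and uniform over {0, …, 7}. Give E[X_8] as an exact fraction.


X can drop by at most 1 per step and X_0 = 20 > T = 8, so X_t >= 20 − t >= 12 > 0 for every t <= 8: the floor at 0 (the 'and X > 0' condition) never binds. Hence X_8 = X_0 + Σ_{t<8} Y_t with i.i.d. increments Y_t = y(d_t) ∈ {+1, −1, 0}.
Outcome values over d=0..7: [1, -1, -1, -1, -1, -1, -1, 0]
Σy = -5, Σy² = 7, M = 8
μ = -5/8 = -5/8,  σ² = 7/8 − (-5/8)² = 31/64
E[X_8] = 20 + 8·(-5/8) = 15

15


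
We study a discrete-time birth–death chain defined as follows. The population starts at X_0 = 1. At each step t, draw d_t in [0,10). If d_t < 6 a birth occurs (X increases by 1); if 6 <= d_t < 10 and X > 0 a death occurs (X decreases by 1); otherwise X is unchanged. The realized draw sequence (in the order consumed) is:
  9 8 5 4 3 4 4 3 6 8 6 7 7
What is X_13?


1

t=0: X=1, d=9 → death, X_1=0
t=1: X=0, d=8 → hold, X_2=0
t=2: X=0, d=5 → birth, X_3=1
t=3: X=1, d=4 → birth, X_4=2
t=4: X=2, d=3 → birth, X_5=3
t=5: X=3, d=4 → birth, X_6=4
t=6: X=4, d=4 → birth, X_7=5
t=7: X=5, d=3 → birth, X_8=6
t=8: X=6, d=6 → death, X_9=5
t=9: X=5, d=8 → death, X_10=4
t=10: X=4, d=6 → death, X_11=3
t=11: X=3, d=7 → death, X_12=2
t=12: X=2, d=7 → death, X_13=1


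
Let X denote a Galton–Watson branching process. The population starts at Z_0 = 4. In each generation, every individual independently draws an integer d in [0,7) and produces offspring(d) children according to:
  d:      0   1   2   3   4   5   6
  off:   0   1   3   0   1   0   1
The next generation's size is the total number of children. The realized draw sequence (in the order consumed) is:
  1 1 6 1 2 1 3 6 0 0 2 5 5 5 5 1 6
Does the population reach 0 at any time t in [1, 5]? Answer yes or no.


gen 0: Z_0=4, draws=[1, 1, 6, 1], offspring=[1, 1, 1, 1], Z_1=4
gen 1: Z_1=4, draws=[2, 1, 3, 6], offspring=[3, 1, 0, 1], Z_2=5
gen 2: Z_2=5, draws=[0, 0, 2, 5, 5], offspring=[0, 0, 3, 0, 0], Z_3=3
gen 3: Z_3=3, draws=[5, 5, 1], offspring=[0, 0, 1], Z_4=1
gen 4: Z_4=1, draws=[6], offspring=[1], Z_5=1

no


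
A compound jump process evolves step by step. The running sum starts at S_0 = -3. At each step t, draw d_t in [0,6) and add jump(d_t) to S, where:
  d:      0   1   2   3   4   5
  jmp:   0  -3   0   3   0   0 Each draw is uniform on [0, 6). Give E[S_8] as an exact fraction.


Outcome values over d=0..5: [0, -3, 0, 3, 0, 0]
Σy = 0, Σy² = 18, M = 6
μ = 0/6 = 0,  σ² = 18/6 − (0)² = 3
E[S_8] = -3 + 8·(0) = -3

-3


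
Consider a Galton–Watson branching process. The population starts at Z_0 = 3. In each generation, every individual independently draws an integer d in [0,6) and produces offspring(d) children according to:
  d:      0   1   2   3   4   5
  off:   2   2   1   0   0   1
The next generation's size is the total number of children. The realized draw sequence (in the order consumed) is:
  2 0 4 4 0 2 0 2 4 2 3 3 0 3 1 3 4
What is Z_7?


0

gen 0: Z_0=3, draws=[2, 0, 4], offspring=[1, 2, 0], Z_1=3
gen 1: Z_1=3, draws=[4, 0, 2], offspring=[0, 2, 1], Z_2=3
gen 2: Z_2=3, draws=[0, 2, 4], offspring=[2, 1, 0], Z_3=3
gen 3: Z_3=3, draws=[2, 3, 3], offspring=[1, 0, 0], Z_4=1
gen 4: Z_4=1, draws=[0], offspring=[2], Z_5=2
gen 5: Z_5=2, draws=[3, 1], offspring=[0, 2], Z_6=2
gen 6: Z_6=2, draws=[3, 4], offspring=[0, 0], Z_7=0


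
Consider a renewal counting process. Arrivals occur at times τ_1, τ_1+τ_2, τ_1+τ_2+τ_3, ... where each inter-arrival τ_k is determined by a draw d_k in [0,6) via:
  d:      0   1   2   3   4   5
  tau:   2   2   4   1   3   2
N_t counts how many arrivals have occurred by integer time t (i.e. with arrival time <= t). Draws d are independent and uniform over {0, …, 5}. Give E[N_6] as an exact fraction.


Inter-arrival values over d=0..5: [2, 2, 4, 1, 3, 2]
Each d has probability 1/6, so the pmf of τ is: f(1) = 1/6, f(2) = 1/2, f(3) = 1/6, f(4) = 1/6
Renewal equation for m(n) = E[N_n]: condition on τ_1 = k (if k <= n, one arrival plus a fresh copy on the remaining n−k steps): m(n) = F(n) + Σ_{k<=n} f(k)·m(n−k), where F(n) = P(τ <= n) and m(0) = 0
m(1) = F(1) = 1/6
m(2) = F(2) + f(1)·m(1) = 2/3 + 1/6·1/6 = 25/36
m(3) = F(3) + f(1)·m(2) + f(2)·m(1) = 5/6 + 1/6·25/36 + 1/2·1/6 = 223/216
m(4) = F(4) + f(1)·m(3) + f(2)·m(2) + f(3)·m(1) = 1 + 1/6·223/216 + 1/2·25/36 + 1/6·1/6 = 2005/1296
m(5) = F(5) + f(1)·m(4) + f(2)·m(3) + f(3)·m(2) + f(4)·m(1) = 1 + 1/6·2005/1296 + 1/2·223/216 + 1/6·25/36 + 1/6·1/6 = 14911/7776
m(6) = F(6) + f(1)·m(5) + f(2)·m(4) + f(3)·m(3) + f(4)·m(2) = 1 + 1/6·14911/7776 + 1/2·2005/1296 + 1/6·223/216 + 1/6·25/36 = 111085/46656
E[N_6] = m(6) = 111085/46656

111085/46656


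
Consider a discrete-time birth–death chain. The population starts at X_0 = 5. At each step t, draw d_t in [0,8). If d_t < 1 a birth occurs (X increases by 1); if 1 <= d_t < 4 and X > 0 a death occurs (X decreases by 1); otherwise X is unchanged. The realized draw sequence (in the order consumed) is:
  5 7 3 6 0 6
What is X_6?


t=0: X=5, d=5 → hold, X_1=5
t=1: X=5, d=7 → hold, X_2=5
t=2: X=5, d=3 → death, X_3=4
t=3: X=4, d=6 → hold, X_4=4
t=4: X=4, d=0 → birth, X_5=5
t=5: X=5, d=6 → hold, X_6=5

5


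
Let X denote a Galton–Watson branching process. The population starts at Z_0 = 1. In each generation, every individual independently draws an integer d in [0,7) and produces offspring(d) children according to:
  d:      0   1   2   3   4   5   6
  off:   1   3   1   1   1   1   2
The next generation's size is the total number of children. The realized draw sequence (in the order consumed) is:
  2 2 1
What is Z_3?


3

gen 0: Z_0=1, draws=[2], offspring=[1], Z_1=1
gen 1: Z_1=1, draws=[2], offspring=[1], Z_2=1
gen 2: Z_2=1, draws=[1], offspring=[3], Z_3=3


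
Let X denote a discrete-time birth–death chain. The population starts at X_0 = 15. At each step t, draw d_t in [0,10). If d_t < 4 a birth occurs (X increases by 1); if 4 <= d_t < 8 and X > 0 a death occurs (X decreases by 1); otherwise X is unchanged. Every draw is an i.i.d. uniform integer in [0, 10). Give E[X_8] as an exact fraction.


X can drop by at most 1 per step and X_0 = 15 > T = 8, so X_t >= 15 − t >= 7 > 0 for every t <= 8: the floor at 0 (the 'and X > 0' condition) never binds. Hence X_8 = X_0 + Σ_{t<8} Y_t with i.i.d. increments Y_t = y(d_t) ∈ {+1, −1, 0}.
Outcome values over d=0..9: [1, 1, 1, 1, -1, -1, -1, -1, 0, 0]
Σy = 0, Σy² = 8, M = 10
μ = 0/10 = 0,  σ² = 8/10 − (0)² = 4/5
E[X_8] = 15 + 8·(0) = 15

15


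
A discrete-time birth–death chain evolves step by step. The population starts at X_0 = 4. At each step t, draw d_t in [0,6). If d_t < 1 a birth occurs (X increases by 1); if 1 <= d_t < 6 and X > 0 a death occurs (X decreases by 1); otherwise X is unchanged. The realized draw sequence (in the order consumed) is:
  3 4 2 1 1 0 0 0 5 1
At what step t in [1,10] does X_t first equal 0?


t=0: X=4, d=3 → death, X_1=3
t=1: X=3, d=4 → death, X_2=2
t=2: X=2, d=2 → death, X_3=1
t=3: X=1, d=1 → death, X_4=0
t=4: X=0, d=1 → hold, X_5=0
t=5: X=0, d=0 → birth, X_6=1
t=6: X=1, d=0 → birth, X_7=2
t=7: X=2, d=0 → birth, X_8=3
t=8: X=3, d=5 → death, X_9=2
t=9: X=2, d=1 → death, X_10=1

4


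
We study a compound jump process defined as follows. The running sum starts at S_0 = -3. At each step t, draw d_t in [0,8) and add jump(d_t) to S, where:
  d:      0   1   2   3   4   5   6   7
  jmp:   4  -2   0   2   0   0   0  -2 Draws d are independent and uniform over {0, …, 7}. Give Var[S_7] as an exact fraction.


385/16

Outcome values over d=0..7: [4, -2, 0, 2, 0, 0, 0, -2]
Σy = 2, Σy² = 28, M = 8
μ = 2/8 = 1/4,  σ² = 28/8 − (1/4)² = 55/16
Independent increments: Var[S_7] = 7·σ² = 7·(55/16) = 385/16


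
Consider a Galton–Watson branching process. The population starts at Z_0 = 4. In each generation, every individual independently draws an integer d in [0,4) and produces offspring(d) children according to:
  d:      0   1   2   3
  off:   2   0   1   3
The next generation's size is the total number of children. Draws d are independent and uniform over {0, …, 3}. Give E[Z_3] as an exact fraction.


27/2

Outcome values over d=0..3: [2, 0, 1, 3]
Σy = 6, Σy² = 14, M = 4
μ = 6/4 = 3/2,  σ² = 14/4 − (3/2)² = 5/4
E[Z_0] = 4
E[Z_1] = 3/2·E[Z_0] = 6
E[Z_2] = 3/2·E[Z_1] = 9
E[Z_3] = 3/2·E[Z_2] = 27/2


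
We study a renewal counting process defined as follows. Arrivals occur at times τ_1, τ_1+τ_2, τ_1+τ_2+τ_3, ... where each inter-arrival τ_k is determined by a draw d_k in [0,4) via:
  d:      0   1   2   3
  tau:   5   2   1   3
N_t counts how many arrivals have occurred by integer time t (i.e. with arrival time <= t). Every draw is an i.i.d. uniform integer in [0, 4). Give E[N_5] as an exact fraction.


Inter-arrival values over d=0..3: [5, 2, 1, 3]
Each d has probability 1/4, so the pmf of τ is: f(1) = 1/4, f(2) = 1/4, f(3) = 1/4, f(5) = 1/4
Renewal equation for m(n) = E[N_n]: condition on τ_1 = k (if k <= n, one arrival plus a fresh copy on the remaining n−k steps): m(n) = F(n) + Σ_{k<=n} f(k)·m(n−k), where F(n) = P(τ <= n) and m(0) = 0
m(1) = F(1) = 1/4
m(2) = F(2) + f(1)·m(1) = 1/2 + 1/4·1/4 = 9/16
m(3) = F(3) + f(1)·m(2) + f(2)·m(1) = 3/4 + 1/4·9/16 + 1/4·1/4 = 61/64
m(4) = F(4) + f(1)·m(3) + f(2)·m(2) + f(3)·m(1) = 3/4 + 1/4·61/64 + 1/4·9/16 + 1/4·1/4 = 305/256
m(5) = F(5) + f(1)·m(4) + f(2)·m(3) + f(3)·m(2) = 1 + 1/4·305/256 + 1/4·61/64 + 1/4·9/16 = 1717/1024
E[N_5] = m(5) = 1717/1024

1717/1024


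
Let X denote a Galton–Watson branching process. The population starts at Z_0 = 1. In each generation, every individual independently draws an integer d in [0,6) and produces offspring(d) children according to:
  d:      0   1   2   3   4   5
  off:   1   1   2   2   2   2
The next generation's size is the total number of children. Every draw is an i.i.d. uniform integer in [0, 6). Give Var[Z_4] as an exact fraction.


Outcome values over d=0..5: [1, 1, 2, 2, 2, 2]
Σy = 10, Σy² = 18, M = 6
μ = 10/6 = 5/3,  σ² = 18/6 − (5/3)² = 2/9
V_0 = 0, E_0 = 1
V_1 = 2/9·E_0 + (5/3)²·V_0 = 2/9;  E_1 = 5/3
V_2 = 2/9·E_1 + (5/3)²·V_1 = 80/81;  E_2 = 25/9
V_3 = 2/9·E_2 + (5/3)²·V_2 = 2450/729;  E_3 = 125/27
V_4 = 2/9·E_3 + (5/3)²·V_3 = 68000/6561;  E_4 = 625/81

68000/6561


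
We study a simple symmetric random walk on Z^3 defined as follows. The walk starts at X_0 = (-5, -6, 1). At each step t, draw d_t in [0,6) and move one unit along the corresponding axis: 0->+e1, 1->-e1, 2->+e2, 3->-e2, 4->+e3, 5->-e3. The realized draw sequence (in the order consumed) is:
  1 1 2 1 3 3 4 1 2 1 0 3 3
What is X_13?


(-9, -8, 2)

t=0: X=(-5, -6, 1), d=1 → -e1, X_1=(-6, -6, 1)
t=1: X=(-6, -6, 1), d=1 → -e1, X_2=(-7, -6, 1)
t=2: X=(-7, -6, 1), d=2 → +e2, X_3=(-7, -5, 1)
t=3: X=(-7, -5, 1), d=1 → -e1, X_4=(-8, -5, 1)
t=4: X=(-8, -5, 1), d=3 → -e2, X_5=(-8, -6, 1)
t=5: X=(-8, -6, 1), d=3 → -e2, X_6=(-8, -7, 1)
t=6: X=(-8, -7, 1), d=4 → +e3, X_7=(-8, -7, 2)
t=7: X=(-8, -7, 2), d=1 → -e1, X_8=(-9, -7, 2)
t=8: X=(-9, -7, 2), d=2 → +e2, X_9=(-9, -6, 2)
t=9: X=(-9, -6, 2), d=1 → -e1, X_10=(-10, -6, 2)
t=10: X=(-10, -6, 2), d=0 → +e1, X_11=(-9, -6, 2)
t=11: X=(-9, -6, 2), d=3 → -e2, X_12=(-9, -7, 2)
t=12: X=(-9, -7, 2), d=3 → -e2, X_13=(-9, -8, 2)


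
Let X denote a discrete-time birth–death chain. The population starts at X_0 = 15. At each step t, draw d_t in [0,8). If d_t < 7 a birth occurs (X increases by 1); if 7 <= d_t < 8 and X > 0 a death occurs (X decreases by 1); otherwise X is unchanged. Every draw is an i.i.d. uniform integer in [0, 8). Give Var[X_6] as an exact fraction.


21/8

X can drop by at most 1 per step and X_0 = 15 > T = 6, so X_t >= 15 − t >= 9 > 0 for every t <= 6: the floor at 0 (the 'and X > 0' condition) never binds. Hence X_6 = X_0 + Σ_{t<6} Y_t with i.i.d. increments Y_t = y(d_t) ∈ {+1, −1, 0}.
Outcome values over d=0..7: [1, 1, 1, 1, 1, 1, 1, -1]
Σy = 6, Σy² = 8, M = 8
μ = 6/8 = 3/4,  σ² = 8/8 − (3/4)² = 7/16
Independent increments: Var[X_6] = 6·σ² = 6·(7/16) = 21/8


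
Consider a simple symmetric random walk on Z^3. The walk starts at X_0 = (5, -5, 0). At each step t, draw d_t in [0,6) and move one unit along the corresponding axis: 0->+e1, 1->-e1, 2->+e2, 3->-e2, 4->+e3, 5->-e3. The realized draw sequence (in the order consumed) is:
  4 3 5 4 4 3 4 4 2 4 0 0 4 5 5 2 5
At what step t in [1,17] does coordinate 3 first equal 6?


t=0: X=(5, -5, 0), d=4 → +e3, X_1=(5, -5, 1)
t=1: X=(5, -5, 1), d=3 → -e2, X_2=(5, -6, 1)
t=2: X=(5, -6, 1), d=5 → -e3, X_3=(5, -6, 0)
t=3: X=(5, -6, 0), d=4 → +e3, X_4=(5, -6, 1)
t=4: X=(5, -6, 1), d=4 → +e3, X_5=(5, -6, 2)
t=5: X=(5, -6, 2), d=3 → -e2, X_6=(5, -7, 2)
t=6: X=(5, -7, 2), d=4 → +e3, X_7=(5, -7, 3)
t=7: X=(5, -7, 3), d=4 → +e3, X_8=(5, -7, 4)
t=8: X=(5, -7, 4), d=2 → +e2, X_9=(5, -6, 4)
t=9: X=(5, -6, 4), d=4 → +e3, X_10=(5, -6, 5)
t=10: X=(5, -6, 5), d=0 → +e1, X_11=(6, -6, 5)
t=11: X=(6, -6, 5), d=0 → +e1, X_12=(7, -6, 5)
t=12: X=(7, -6, 5), d=4 → +e3, X_13=(7, -6, 6)
t=13: X=(7, -6, 6), d=5 → -e3, X_14=(7, -6, 5)
t=14: X=(7, -6, 5), d=5 → -e3, X_15=(7, -6, 4)
t=15: X=(7, -6, 4), d=2 → +e2, X_16=(7, -5, 4)
t=16: X=(7, -5, 4), d=5 → -e3, X_17=(7, -5, 3)

13


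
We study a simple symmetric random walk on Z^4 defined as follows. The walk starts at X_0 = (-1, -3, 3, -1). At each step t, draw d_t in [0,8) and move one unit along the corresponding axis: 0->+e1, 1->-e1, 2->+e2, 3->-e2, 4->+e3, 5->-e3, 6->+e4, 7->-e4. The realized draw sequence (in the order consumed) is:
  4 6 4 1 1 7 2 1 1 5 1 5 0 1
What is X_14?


(-6, -2, 3, -1)

t=0: X=(-1, -3, 3, -1), d=4 → +e3, X_1=(-1, -3, 4, -1)
t=1: X=(-1, -3, 4, -1), d=6 → +e4, X_2=(-1, -3, 4, 0)
t=2: X=(-1, -3, 4, 0), d=4 → +e3, X_3=(-1, -3, 5, 0)
t=3: X=(-1, -3, 5, 0), d=1 → -e1, X_4=(-2, -3, 5, 0)
t=4: X=(-2, -3, 5, 0), d=1 → -e1, X_5=(-3, -3, 5, 0)
t=5: X=(-3, -3, 5, 0), d=7 → -e4, X_6=(-3, -3, 5, -1)
t=6: X=(-3, -3, 5, -1), d=2 → +e2, X_7=(-3, -2, 5, -1)
t=7: X=(-3, -2, 5, -1), d=1 → -e1, X_8=(-4, -2, 5, -1)
t=8: X=(-4, -2, 5, -1), d=1 → -e1, X_9=(-5, -2, 5, -1)
t=9: X=(-5, -2, 5, -1), d=5 → -e3, X_10=(-5, -2, 4, -1)
t=10: X=(-5, -2, 4, -1), d=1 → -e1, X_11=(-6, -2, 4, -1)
t=11: X=(-6, -2, 4, -1), d=5 → -e3, X_12=(-6, -2, 3, -1)
t=12: X=(-6, -2, 3, -1), d=0 → +e1, X_13=(-5, -2, 3, -1)
t=13: X=(-5, -2, 3, -1), d=1 → -e1, X_14=(-6, -2, 3, -1)


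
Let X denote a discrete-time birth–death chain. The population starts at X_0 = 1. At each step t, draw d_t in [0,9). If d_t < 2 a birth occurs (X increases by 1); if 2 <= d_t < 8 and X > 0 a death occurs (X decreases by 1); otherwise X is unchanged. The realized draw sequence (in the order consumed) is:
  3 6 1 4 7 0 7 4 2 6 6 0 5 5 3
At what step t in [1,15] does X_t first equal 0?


t=0: X=1, d=3 → death, X_1=0
t=1: X=0, d=6 → hold, X_2=0
t=2: X=0, d=1 → birth, X_3=1
t=3: X=1, d=4 → death, X_4=0
t=4: X=0, d=7 → hold, X_5=0
t=5: X=0, d=0 → birth, X_6=1
t=6: X=1, d=7 → death, X_7=0
t=7: X=0, d=4 → hold, X_8=0
t=8: X=0, d=2 → hold, X_9=0
t=9: X=0, d=6 → hold, X_10=0
t=10: X=0, d=6 → hold, X_11=0
t=11: X=0, d=0 → birth, X_12=1
t=12: X=1, d=5 → death, X_13=0
t=13: X=0, d=5 → hold, X_14=0
t=14: X=0, d=3 → hold, X_15=0

1


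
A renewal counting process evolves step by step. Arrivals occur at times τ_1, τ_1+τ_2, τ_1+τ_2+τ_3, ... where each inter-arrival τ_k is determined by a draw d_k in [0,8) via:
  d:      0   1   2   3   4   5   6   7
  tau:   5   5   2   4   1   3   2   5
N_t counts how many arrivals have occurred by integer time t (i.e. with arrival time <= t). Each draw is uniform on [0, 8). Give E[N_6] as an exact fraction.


402329/262144

Inter-arrival values over d=0..7: [5, 5, 2, 4, 1, 3, 2, 5]
Each d has probability 1/8, so the pmf of τ is: f(1) = 1/8, f(2) = 1/4, f(3) = 1/8, f(4) = 1/8, f(5) = 3/8
Renewal equation for m(n) = E[N_n]: condition on τ_1 = k (if k <= n, one arrival plus a fresh copy on the remaining n−k steps): m(n) = F(n) + Σ_{k<=n} f(k)·m(n−k), where F(n) = P(τ <= n) and m(0) = 0
m(1) = F(1) = 1/8
m(2) = F(2) + f(1)·m(1) = 3/8 + 1/8·1/8 = 25/64
m(3) = F(3) + f(1)·m(2) + f(2)·m(1) = 1/2 + 1/8·25/64 + 1/4·1/8 = 297/512
m(4) = F(4) + f(1)·m(3) + f(2)·m(2) + f(3)·m(1) = 5/8 + 1/8·297/512 + 1/4·25/64 + 1/8·1/8 = 3321/4096
m(5) = F(5) + f(1)·m(4) + f(2)·m(3) + f(3)·m(2) + f(4)·m(1) = 1 + 1/8·3321/4096 + 1/4·297/512 + 1/8·25/64 + 1/8·1/8 = 42953/32768
m(6) = F(6) + f(1)·m(5) + f(2)·m(4) + f(3)·m(3) + f(4)·m(2) + f(5)·m(1) = 1 + 1/8·42953/32768 + 1/4·3321/4096 + 1/8·297/512 + 1/8·25/64 + 3/8·1/8 = 402329/262144
E[N_6] = m(6) = 402329/262144


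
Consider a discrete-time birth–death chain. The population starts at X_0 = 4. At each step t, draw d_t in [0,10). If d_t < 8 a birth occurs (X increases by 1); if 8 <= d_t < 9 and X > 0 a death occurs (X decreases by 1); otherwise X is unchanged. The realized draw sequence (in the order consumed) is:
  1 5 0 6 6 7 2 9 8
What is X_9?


10

t=0: X=4, d=1 → birth, X_1=5
t=1: X=5, d=5 → birth, X_2=6
t=2: X=6, d=0 → birth, X_3=7
t=3: X=7, d=6 → birth, X_4=8
t=4: X=8, d=6 → birth, X_5=9
t=5: X=9, d=7 → birth, X_6=10
t=6: X=10, d=2 → birth, X_7=11
t=7: X=11, d=9 → hold, X_8=11
t=8: X=11, d=8 → death, X_9=10


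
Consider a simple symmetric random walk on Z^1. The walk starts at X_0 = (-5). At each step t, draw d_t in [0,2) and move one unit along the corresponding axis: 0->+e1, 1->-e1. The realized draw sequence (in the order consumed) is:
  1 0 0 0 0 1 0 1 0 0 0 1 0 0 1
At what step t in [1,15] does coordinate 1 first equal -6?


1

t=0: X=(-5), d=1 → -e1, X_1=(-6)
t=1: X=(-6), d=0 → +e1, X_2=(-5)
t=2: X=(-5), d=0 → +e1, X_3=(-4)
t=3: X=(-4), d=0 → +e1, X_4=(-3)
t=4: X=(-3), d=0 → +e1, X_5=(-2)
t=5: X=(-2), d=1 → -e1, X_6=(-3)
t=6: X=(-3), d=0 → +e1, X_7=(-2)
t=7: X=(-2), d=1 → -e1, X_8=(-3)
t=8: X=(-3), d=0 → +e1, X_9=(-2)
t=9: X=(-2), d=0 → +e1, X_10=(-1)
t=10: X=(-1), d=0 → +e1, X_11=(0)
t=11: X=(0), d=1 → -e1, X_12=(-1)
t=12: X=(-1), d=0 → +e1, X_13=(0)
t=13: X=(0), d=0 → +e1, X_14=(1)
t=14: X=(1), d=1 → -e1, X_15=(0)


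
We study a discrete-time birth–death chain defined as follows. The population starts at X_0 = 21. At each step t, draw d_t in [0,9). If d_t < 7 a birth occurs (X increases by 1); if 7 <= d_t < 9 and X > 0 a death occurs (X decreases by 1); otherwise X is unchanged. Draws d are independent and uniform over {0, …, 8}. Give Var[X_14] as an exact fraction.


X can drop by at most 1 per step and X_0 = 21 > T = 14, so X_t >= 21 − t >= 7 > 0 for every t <= 14: the floor at 0 (the 'and X > 0' condition) never binds. Hence X_14 = X_0 + Σ_{t<14} Y_t with i.i.d. increments Y_t = y(d_t) ∈ {+1, −1, 0}.
Outcome values over d=0..8: [1, 1, 1, 1, 1, 1, 1, -1, -1]
Σy = 5, Σy² = 9, M = 9
μ = 5/9 = 5/9,  σ² = 9/9 − (5/9)² = 56/81
Independent increments: Var[X_14] = 14·σ² = 14·(56/81) = 784/81

784/81


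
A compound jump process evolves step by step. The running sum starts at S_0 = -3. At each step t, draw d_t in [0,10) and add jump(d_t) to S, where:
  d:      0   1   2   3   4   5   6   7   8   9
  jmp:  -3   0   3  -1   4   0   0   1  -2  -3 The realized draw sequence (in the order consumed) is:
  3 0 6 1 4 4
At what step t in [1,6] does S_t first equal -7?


t=0: S=-3, d=3, jump=-1, S_1=-4
t=1: S=-4, d=0, jump=-3, S_2=-7
t=2: S=-7, d=6, jump=0, S_3=-7
t=3: S=-7, d=1, jump=0, S_4=-7
t=4: S=-7, d=4, jump=4, S_5=-3
t=5: S=-3, d=4, jump=4, S_6=1

2


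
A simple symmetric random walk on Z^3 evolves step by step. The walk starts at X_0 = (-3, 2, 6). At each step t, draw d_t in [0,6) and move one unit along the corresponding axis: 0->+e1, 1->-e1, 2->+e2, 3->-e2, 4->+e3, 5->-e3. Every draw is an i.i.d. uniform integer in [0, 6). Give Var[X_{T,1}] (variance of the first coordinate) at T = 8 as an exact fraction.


Outcome values over d=0..5: [1, -1, 0, 0, 0, 0]
Σy = 0, Σy² = 2, M = 6
μ = 0/6 = 0,  σ² = 2/6 − (0)² = 1/3
Independent increments: Var[X_8] = 8·σ² = 8·(1/3) = 8/3

8/3


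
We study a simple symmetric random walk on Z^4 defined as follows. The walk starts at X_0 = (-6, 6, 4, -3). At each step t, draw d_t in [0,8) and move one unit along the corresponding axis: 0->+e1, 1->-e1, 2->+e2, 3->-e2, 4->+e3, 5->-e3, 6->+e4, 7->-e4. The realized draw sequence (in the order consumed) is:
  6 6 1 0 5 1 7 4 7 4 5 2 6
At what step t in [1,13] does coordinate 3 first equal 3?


5

t=0: X=(-6, 6, 4, -3), d=6 → +e4, X_1=(-6, 6, 4, -2)
t=1: X=(-6, 6, 4, -2), d=6 → +e4, X_2=(-6, 6, 4, -1)
t=2: X=(-6, 6, 4, -1), d=1 → -e1, X_3=(-7, 6, 4, -1)
t=3: X=(-7, 6, 4, -1), d=0 → +e1, X_4=(-6, 6, 4, -1)
t=4: X=(-6, 6, 4, -1), d=5 → -e3, X_5=(-6, 6, 3, -1)
t=5: X=(-6, 6, 3, -1), d=1 → -e1, X_6=(-7, 6, 3, -1)
t=6: X=(-7, 6, 3, -1), d=7 → -e4, X_7=(-7, 6, 3, -2)
t=7: X=(-7, 6, 3, -2), d=4 → +e3, X_8=(-7, 6, 4, -2)
t=8: X=(-7, 6, 4, -2), d=7 → -e4, X_9=(-7, 6, 4, -3)
t=9: X=(-7, 6, 4, -3), d=4 → +e3, X_10=(-7, 6, 5, -3)
t=10: X=(-7, 6, 5, -3), d=5 → -e3, X_11=(-7, 6, 4, -3)
t=11: X=(-7, 6, 4, -3), d=2 → +e2, X_12=(-7, 7, 4, -3)
t=12: X=(-7, 7, 4, -3), d=6 → +e4, X_13=(-7, 7, 4, -2)


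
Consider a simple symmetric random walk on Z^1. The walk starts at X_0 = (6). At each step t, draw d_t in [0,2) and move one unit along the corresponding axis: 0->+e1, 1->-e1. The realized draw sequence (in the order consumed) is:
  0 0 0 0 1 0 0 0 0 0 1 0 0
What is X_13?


(15)

t=0: X=(6), d=0 → +e1, X_1=(7)
t=1: X=(7), d=0 → +e1, X_2=(8)
t=2: X=(8), d=0 → +e1, X_3=(9)
t=3: X=(9), d=0 → +e1, X_4=(10)
t=4: X=(10), d=1 → -e1, X_5=(9)
t=5: X=(9), d=0 → +e1, X_6=(10)
t=6: X=(10), d=0 → +e1, X_7=(11)
t=7: X=(11), d=0 → +e1, X_8=(12)
t=8: X=(12), d=0 → +e1, X_9=(13)
t=9: X=(13), d=0 → +e1, X_10=(14)
t=10: X=(14), d=1 → -e1, X_11=(13)
t=11: X=(13), d=0 → +e1, X_12=(14)
t=12: X=(14), d=0 → +e1, X_13=(15)


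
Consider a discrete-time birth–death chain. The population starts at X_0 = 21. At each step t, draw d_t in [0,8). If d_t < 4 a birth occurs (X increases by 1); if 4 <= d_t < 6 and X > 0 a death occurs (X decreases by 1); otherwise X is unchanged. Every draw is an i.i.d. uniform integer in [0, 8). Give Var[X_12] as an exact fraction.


X can drop by at most 1 per step and X_0 = 21 > T = 12, so X_t >= 21 − t >= 9 > 0 for every t <= 12: the floor at 0 (the 'and X > 0' condition) never binds. Hence X_12 = X_0 + Σ_{t<12} Y_t with i.i.d. increments Y_t = y(d_t) ∈ {+1, −1, 0}.
Outcome values over d=0..7: [1, 1, 1, 1, -1, -1, 0, 0]
Σy = 2, Σy² = 6, M = 8
μ = 2/8 = 1/4,  σ² = 6/8 − (1/4)² = 11/16
Independent increments: Var[X_12] = 12·σ² = 12·(11/16) = 33/4

33/4


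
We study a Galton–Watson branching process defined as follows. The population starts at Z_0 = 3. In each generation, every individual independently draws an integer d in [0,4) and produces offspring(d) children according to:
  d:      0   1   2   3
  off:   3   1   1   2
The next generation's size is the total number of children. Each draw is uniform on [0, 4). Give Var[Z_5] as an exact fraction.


416844813/1048576

Outcome values over d=0..3: [3, 1, 1, 2]
Σy = 7, Σy² = 15, M = 4
μ = 7/4 = 7/4,  σ² = 15/4 − (7/4)² = 11/16
V_0 = 0, E_0 = 3
V_1 = 11/16·E_0 + (7/4)²·V_0 = 33/16;  E_1 = 21/4
V_2 = 11/16·E_1 + (7/4)²·V_1 = 2541/256;  E_2 = 147/16
V_3 = 11/16·E_2 + (7/4)²·V_2 = 150381/4096;  E_3 = 1029/64
V_4 = 11/16·E_3 + (7/4)²·V_3 = 8093085/65536;  E_4 = 7203/256
V_5 = 11/16·E_4 + (7/4)²·V_4 = 416844813/1048576;  E_5 = 50421/1024


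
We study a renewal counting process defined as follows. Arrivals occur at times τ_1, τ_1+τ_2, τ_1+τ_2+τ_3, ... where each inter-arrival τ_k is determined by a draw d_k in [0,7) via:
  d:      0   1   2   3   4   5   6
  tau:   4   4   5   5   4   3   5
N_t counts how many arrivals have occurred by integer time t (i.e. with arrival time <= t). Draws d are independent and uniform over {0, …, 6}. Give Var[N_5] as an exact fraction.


Inter-arrival values over d=0..6: [4, 4, 5, 5, 4, 3, 5]
Each d has probability 1/7, so the pmf of τ is: f(3) = 1/7, f(4) = 3/7, f(5) = 3/7
Let p_n(j) = P(N_n = j), with p_0 = [1]. Condition on τ_1: p_n(0) = P(τ > n), and for j >= 1, p_n(j) = Σ_{k<=n} f(k)·p_{n−k}(j−1)
p_1 = [1]  (j = 0)
p_2 = [1]  (j = 0)
p_3 = [6/7, 1/7]  (j = 0..1)
p_4 = [3/7, 4/7]  (j = 0..1)
p_5 = [0, 1]  (j = 0..1)
E[N_5] = Σ j·p_5(j) = 1;  E[N_5²] = Σ j²·p_5(j) = 1
Var[N_5] = 1 − (1)² = 0

0


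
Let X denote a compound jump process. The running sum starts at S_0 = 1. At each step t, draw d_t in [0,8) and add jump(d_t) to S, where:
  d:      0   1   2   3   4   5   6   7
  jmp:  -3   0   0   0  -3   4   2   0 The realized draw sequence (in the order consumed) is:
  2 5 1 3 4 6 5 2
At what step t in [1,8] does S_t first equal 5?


t=0: S=1, d=2, jump=0, S_1=1
t=1: S=1, d=5, jump=4, S_2=5
t=2: S=5, d=1, jump=0, S_3=5
t=3: S=5, d=3, jump=0, S_4=5
t=4: S=5, d=4, jump=-3, S_5=2
t=5: S=2, d=6, jump=2, S_6=4
t=6: S=4, d=5, jump=4, S_7=8
t=7: S=8, d=2, jump=0, S_8=8

2


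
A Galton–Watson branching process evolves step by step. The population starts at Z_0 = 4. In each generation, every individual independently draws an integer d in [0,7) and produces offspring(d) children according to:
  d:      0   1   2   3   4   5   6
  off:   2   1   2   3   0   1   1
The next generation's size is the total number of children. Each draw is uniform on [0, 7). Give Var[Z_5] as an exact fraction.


44369600000/282475249

Outcome values over d=0..6: [2, 1, 2, 3, 0, 1, 1]
Σy = 10, Σy² = 20, M = 7
μ = 10/7 = 10/7,  σ² = 20/7 − (10/7)² = 40/49
V_0 = 0, E_0 = 4
V_1 = 40/49·E_0 + (10/7)²·V_0 = 160/49;  E_1 = 40/7
V_2 = 40/49·E_1 + (10/7)²·V_1 = 27200/2401;  E_2 = 400/49
V_3 = 40/49·E_2 + (10/7)²·V_2 = 3504000/117649;  E_3 = 4000/343
V_4 = 40/49·E_3 + (10/7)²·V_3 = 405280000/5764801;  E_4 = 40000/2401
V_5 = 40/49·E_4 + (10/7)²·V_4 = 44369600000/282475249;  E_5 = 400000/16807


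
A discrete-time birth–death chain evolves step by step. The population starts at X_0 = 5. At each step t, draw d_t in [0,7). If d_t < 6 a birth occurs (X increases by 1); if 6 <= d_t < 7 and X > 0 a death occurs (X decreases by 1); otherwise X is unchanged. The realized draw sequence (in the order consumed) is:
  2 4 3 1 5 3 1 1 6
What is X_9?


t=0: X=5, d=2 → birth, X_1=6
t=1: X=6, d=4 → birth, X_2=7
t=2: X=7, d=3 → birth, X_3=8
t=3: X=8, d=1 → birth, X_4=9
t=4: X=9, d=5 → birth, X_5=10
t=5: X=10, d=3 → birth, X_6=11
t=6: X=11, d=1 → birth, X_7=12
t=7: X=12, d=1 → birth, X_8=13
t=8: X=13, d=6 → death, X_9=12

12


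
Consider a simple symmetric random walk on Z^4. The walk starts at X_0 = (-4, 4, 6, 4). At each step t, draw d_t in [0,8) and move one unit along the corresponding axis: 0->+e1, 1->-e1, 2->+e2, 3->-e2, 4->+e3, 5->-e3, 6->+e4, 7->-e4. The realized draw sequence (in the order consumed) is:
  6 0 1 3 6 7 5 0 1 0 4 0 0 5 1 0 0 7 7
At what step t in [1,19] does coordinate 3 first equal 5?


7

t=0: X=(-4, 4, 6, 4), d=6 → +e4, X_1=(-4, 4, 6, 5)
t=1: X=(-4, 4, 6, 5), d=0 → +e1, X_2=(-3, 4, 6, 5)
t=2: X=(-3, 4, 6, 5), d=1 → -e1, X_3=(-4, 4, 6, 5)
t=3: X=(-4, 4, 6, 5), d=3 → -e2, X_4=(-4, 3, 6, 5)
t=4: X=(-4, 3, 6, 5), d=6 → +e4, X_5=(-4, 3, 6, 6)
t=5: X=(-4, 3, 6, 6), d=7 → -e4, X_6=(-4, 3, 6, 5)
t=6: X=(-4, 3, 6, 5), d=5 → -e3, X_7=(-4, 3, 5, 5)
t=7: X=(-4, 3, 5, 5), d=0 → +e1, X_8=(-3, 3, 5, 5)
t=8: X=(-3, 3, 5, 5), d=1 → -e1, X_9=(-4, 3, 5, 5)
t=9: X=(-4, 3, 5, 5), d=0 → +e1, X_10=(-3, 3, 5, 5)
t=10: X=(-3, 3, 5, 5), d=4 → +e3, X_11=(-3, 3, 6, 5)
t=11: X=(-3, 3, 6, 5), d=0 → +e1, X_12=(-2, 3, 6, 5)
t=12: X=(-2, 3, 6, 5), d=0 → +e1, X_13=(-1, 3, 6, 5)
t=13: X=(-1, 3, 6, 5), d=5 → -e3, X_14=(-1, 3, 5, 5)
t=14: X=(-1, 3, 5, 5), d=1 → -e1, X_15=(-2, 3, 5, 5)
t=15: X=(-2, 3, 5, 5), d=0 → +e1, X_16=(-1, 3, 5, 5)
t=16: X=(-1, 3, 5, 5), d=0 → +e1, X_17=(0, 3, 5, 5)
t=17: X=(0, 3, 5, 5), d=7 → -e4, X_18=(0, 3, 5, 4)
t=18: X=(0, 3, 5, 4), d=7 → -e4, X_19=(0, 3, 5, 3)


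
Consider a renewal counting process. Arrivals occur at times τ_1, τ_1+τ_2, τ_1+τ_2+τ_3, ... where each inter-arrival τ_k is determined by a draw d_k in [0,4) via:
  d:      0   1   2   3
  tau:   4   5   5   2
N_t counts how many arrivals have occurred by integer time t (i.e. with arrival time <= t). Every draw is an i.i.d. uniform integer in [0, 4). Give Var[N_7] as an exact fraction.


Inter-arrival values over d=0..3: [4, 5, 5, 2]
Each d has probability 1/4, so the pmf of τ is: f(2) = 1/4, f(4) = 1/4, f(5) = 1/2
Let p_n(j) = P(N_n = j), with p_0 = [1]. Condition on τ_1: p_n(0) = P(τ > n), and for j >= 1, p_n(j) = Σ_{k<=n} f(k)·p_{n−k}(j−1)
p_1 = [1]  (j = 0)
p_2 = [3/4, 1/4]  (j = 0..1)
p_3 = [3/4, 1/4]  (j = 0..1)
p_4 = [1/2, 7/16, 1/16]  (j = 0..2)
p_5 = [0, 15/16, 1/16]  (j = 0..2)
p_6 = [0, 13/16, 11/64, 1/64]  (j = 0..3)
p_7 = [0, 9/16, 27/64, 1/64]  (j = 0..3)
E[N_7] = Σ j·p_7(j) = 93/64;  E[N_7²] = Σ j²·p_7(j) = 153/64
Var[N_7] = 153/64 − (93/64)² = 1143/4096

1143/4096


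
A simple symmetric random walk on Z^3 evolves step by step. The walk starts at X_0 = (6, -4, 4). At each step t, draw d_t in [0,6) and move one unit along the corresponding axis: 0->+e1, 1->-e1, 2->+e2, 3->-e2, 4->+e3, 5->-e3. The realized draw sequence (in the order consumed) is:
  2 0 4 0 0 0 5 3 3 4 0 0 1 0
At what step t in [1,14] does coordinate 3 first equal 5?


3

t=0: X=(6, -4, 4), d=2 → +e2, X_1=(6, -3, 4)
t=1: X=(6, -3, 4), d=0 → +e1, X_2=(7, -3, 4)
t=2: X=(7, -3, 4), d=4 → +e3, X_3=(7, -3, 5)
t=3: X=(7, -3, 5), d=0 → +e1, X_4=(8, -3, 5)
t=4: X=(8, -3, 5), d=0 → +e1, X_5=(9, -3, 5)
t=5: X=(9, -3, 5), d=0 → +e1, X_6=(10, -3, 5)
t=6: X=(10, -3, 5), d=5 → -e3, X_7=(10, -3, 4)
t=7: X=(10, -3, 4), d=3 → -e2, X_8=(10, -4, 4)
t=8: X=(10, -4, 4), d=3 → -e2, X_9=(10, -5, 4)
t=9: X=(10, -5, 4), d=4 → +e3, X_10=(10, -5, 5)
t=10: X=(10, -5, 5), d=0 → +e1, X_11=(11, -5, 5)
t=11: X=(11, -5, 5), d=0 → +e1, X_12=(12, -5, 5)
t=12: X=(12, -5, 5), d=1 → -e1, X_13=(11, -5, 5)
t=13: X=(11, -5, 5), d=0 → +e1, X_14=(12, -5, 5)


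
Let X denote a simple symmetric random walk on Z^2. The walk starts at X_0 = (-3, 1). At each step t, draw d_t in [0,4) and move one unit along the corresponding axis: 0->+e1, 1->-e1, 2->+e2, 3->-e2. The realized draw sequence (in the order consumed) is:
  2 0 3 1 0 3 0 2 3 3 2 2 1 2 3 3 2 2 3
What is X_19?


(-2, 1)

t=0: X=(-3, 1), d=2 → +e2, X_1=(-3, 2)
t=1: X=(-3, 2), d=0 → +e1, X_2=(-2, 2)
t=2: X=(-2, 2), d=3 → -e2, X_3=(-2, 1)
t=3: X=(-2, 1), d=1 → -e1, X_4=(-3, 1)
t=4: X=(-3, 1), d=0 → +e1, X_5=(-2, 1)
t=5: X=(-2, 1), d=3 → -e2, X_6=(-2, 0)
t=6: X=(-2, 0), d=0 → +e1, X_7=(-1, 0)
t=7: X=(-1, 0), d=2 → +e2, X_8=(-1, 1)
t=8: X=(-1, 1), d=3 → -e2, X_9=(-1, 0)
t=9: X=(-1, 0), d=3 → -e2, X_10=(-1, -1)
t=10: X=(-1, -1), d=2 → +e2, X_11=(-1, 0)
t=11: X=(-1, 0), d=2 → +e2, X_12=(-1, 1)
t=12: X=(-1, 1), d=1 → -e1, X_13=(-2, 1)
t=13: X=(-2, 1), d=2 → +e2, X_14=(-2, 2)
t=14: X=(-2, 2), d=3 → -e2, X_15=(-2, 1)
t=15: X=(-2, 1), d=3 → -e2, X_16=(-2, 0)
t=16: X=(-2, 0), d=2 → +e2, X_17=(-2, 1)
t=17: X=(-2, 1), d=2 → +e2, X_18=(-2, 2)
t=18: X=(-2, 2), d=3 → -e2, X_19=(-2, 1)


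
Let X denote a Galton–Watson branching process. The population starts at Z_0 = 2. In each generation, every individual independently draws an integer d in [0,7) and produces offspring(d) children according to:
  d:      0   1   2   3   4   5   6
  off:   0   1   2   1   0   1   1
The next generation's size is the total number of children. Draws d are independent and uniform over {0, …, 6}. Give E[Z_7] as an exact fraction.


559872/823543

Outcome values over d=0..6: [0, 1, 2, 1, 0, 1, 1]
Σy = 6, Σy² = 8, M = 7
μ = 6/7 = 6/7,  σ² = 8/7 − (6/7)² = 20/49
E[Z_0] = 2
E[Z_1] = 6/7·E[Z_0] = 12/7
E[Z_2] = 6/7·E[Z_1] = 72/49
E[Z_3] = 6/7·E[Z_2] = 432/343
E[Z_4] = 6/7·E[Z_3] = 2592/2401
E[Z_5] = 6/7·E[Z_4] = 15552/16807
E[Z_6] = 6/7·E[Z_5] = 93312/117649
E[Z_7] = 6/7·E[Z_6] = 559872/823543


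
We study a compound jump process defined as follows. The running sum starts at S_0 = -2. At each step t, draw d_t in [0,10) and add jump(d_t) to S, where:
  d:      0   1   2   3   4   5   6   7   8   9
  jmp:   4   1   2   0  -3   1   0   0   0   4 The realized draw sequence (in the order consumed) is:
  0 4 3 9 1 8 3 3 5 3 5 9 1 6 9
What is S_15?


t=0: S=-2, d=0, jump=4, S_1=2
t=1: S=2, d=4, jump=-3, S_2=-1
t=2: S=-1, d=3, jump=0, S_3=-1
t=3: S=-1, d=9, jump=4, S_4=3
t=4: S=3, d=1, jump=1, S_5=4
t=5: S=4, d=8, jump=0, S_6=4
t=6: S=4, d=3, jump=0, S_7=4
t=7: S=4, d=3, jump=0, S_8=4
t=8: S=4, d=5, jump=1, S_9=5
t=9: S=5, d=3, jump=0, S_10=5
t=10: S=5, d=5, jump=1, S_11=6
t=11: S=6, d=9, jump=4, S_12=10
t=12: S=10, d=1, jump=1, S_13=11
t=13: S=11, d=6, jump=0, S_14=11
t=14: S=11, d=9, jump=4, S_15=15

15


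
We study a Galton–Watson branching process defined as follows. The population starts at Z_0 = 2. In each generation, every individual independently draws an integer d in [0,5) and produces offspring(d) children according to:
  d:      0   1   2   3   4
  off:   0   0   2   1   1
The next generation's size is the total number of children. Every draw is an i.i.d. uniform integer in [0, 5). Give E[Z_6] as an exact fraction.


Outcome values over d=0..4: [0, 0, 2, 1, 1]
Σy = 4, Σy² = 6, M = 5
μ = 4/5 = 4/5,  σ² = 6/5 − (4/5)² = 14/25
E[Z_0] = 2
E[Z_1] = 4/5·E[Z_0] = 8/5
E[Z_2] = 4/5·E[Z_1] = 32/25
E[Z_3] = 4/5·E[Z_2] = 128/125
E[Z_4] = 4/5·E[Z_3] = 512/625
E[Z_5] = 4/5·E[Z_4] = 2048/3125
E[Z_6] = 4/5·E[Z_5] = 8192/15625

8192/15625


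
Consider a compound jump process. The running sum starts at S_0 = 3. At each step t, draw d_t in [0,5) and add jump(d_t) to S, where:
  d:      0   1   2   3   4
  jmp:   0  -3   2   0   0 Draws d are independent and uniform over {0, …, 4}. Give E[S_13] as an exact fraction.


2/5

Outcome values over d=0..4: [0, -3, 2, 0, 0]
Σy = -1, Σy² = 13, M = 5
μ = -1/5 = -1/5,  σ² = 13/5 − (-1/5)² = 64/25
E[S_13] = 3 + 13·(-1/5) = 2/5


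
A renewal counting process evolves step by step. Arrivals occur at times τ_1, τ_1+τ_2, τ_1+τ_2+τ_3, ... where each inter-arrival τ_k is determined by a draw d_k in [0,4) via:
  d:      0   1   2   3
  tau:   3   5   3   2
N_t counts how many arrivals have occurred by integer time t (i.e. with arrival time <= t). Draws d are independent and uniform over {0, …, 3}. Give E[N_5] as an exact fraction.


21/16

Inter-arrival values over d=0..3: [3, 5, 3, 2]
Each d has probability 1/4, so the pmf of τ is: f(2) = 1/4, f(3) = 1/2, f(5) = 1/4
Renewal equation for m(n) = E[N_n]: condition on τ_1 = k (if k <= n, one arrival plus a fresh copy on the remaining n−k steps): m(n) = F(n) + Σ_{k<=n} f(k)·m(n−k), where F(n) = P(τ <= n) and m(0) = 0
m(1) = F(1) = 0
m(2) = F(2) = 1/4
m(3) = F(3) = 3/4
m(4) = F(4) + f(2)·m(2) = 3/4 + 1/4·1/4 = 13/16
m(5) = F(5) + f(2)·m(3) + f(3)·m(2) = 1 + 1/4·3/4 + 1/2·1/4 = 21/16
E[N_5] = m(5) = 21/16


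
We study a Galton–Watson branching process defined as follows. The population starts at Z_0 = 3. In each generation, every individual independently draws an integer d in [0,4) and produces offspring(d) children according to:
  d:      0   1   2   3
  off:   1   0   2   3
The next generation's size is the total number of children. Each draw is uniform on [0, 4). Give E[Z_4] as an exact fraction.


Outcome values over d=0..3: [1, 0, 2, 3]
Σy = 6, Σy² = 14, M = 4
μ = 6/4 = 3/2,  σ² = 14/4 − (3/2)² = 5/4
E[Z_0] = 3
E[Z_1] = 3/2·E[Z_0] = 9/2
E[Z_2] = 3/2·E[Z_1] = 27/4
E[Z_3] = 3/2·E[Z_2] = 81/8
E[Z_4] = 3/2·E[Z_3] = 243/16

243/16


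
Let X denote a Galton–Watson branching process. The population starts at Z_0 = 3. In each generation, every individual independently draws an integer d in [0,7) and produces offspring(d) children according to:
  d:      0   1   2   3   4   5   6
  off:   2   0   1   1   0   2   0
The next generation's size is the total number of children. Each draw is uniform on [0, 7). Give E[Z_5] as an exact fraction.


23328/16807

Outcome values over d=0..6: [2, 0, 1, 1, 0, 2, 0]
Σy = 6, Σy² = 10, M = 7
μ = 6/7 = 6/7,  σ² = 10/7 − (6/7)² = 34/49
E[Z_0] = 3
E[Z_1] = 6/7·E[Z_0] = 18/7
E[Z_2] = 6/7·E[Z_1] = 108/49
E[Z_3] = 6/7·E[Z_2] = 648/343
E[Z_4] = 6/7·E[Z_3] = 3888/2401
E[Z_5] = 6/7·E[Z_4] = 23328/16807


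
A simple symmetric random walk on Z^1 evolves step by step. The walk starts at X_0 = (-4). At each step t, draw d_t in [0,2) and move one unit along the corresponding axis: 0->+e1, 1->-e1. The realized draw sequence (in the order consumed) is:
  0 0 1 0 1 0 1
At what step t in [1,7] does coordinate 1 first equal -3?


1

t=0: X=(-4), d=0 → +e1, X_1=(-3)
t=1: X=(-3), d=0 → +e1, X_2=(-2)
t=2: X=(-2), d=1 → -e1, X_3=(-3)
t=3: X=(-3), d=0 → +e1, X_4=(-2)
t=4: X=(-2), d=1 → -e1, X_5=(-3)
t=5: X=(-3), d=0 → +e1, X_6=(-2)
t=6: X=(-2), d=1 → -e1, X_7=(-3)


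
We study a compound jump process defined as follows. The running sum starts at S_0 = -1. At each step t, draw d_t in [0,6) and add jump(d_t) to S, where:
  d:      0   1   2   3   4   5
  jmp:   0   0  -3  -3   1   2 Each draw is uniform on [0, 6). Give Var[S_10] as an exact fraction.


215/6

Outcome values over d=0..5: [0, 0, -3, -3, 1, 2]
Σy = -3, Σy² = 23, M = 6
μ = -3/6 = -1/2,  σ² = 23/6 − (-1/2)² = 43/12
Independent increments: Var[S_10] = 10·σ² = 10·(43/12) = 215/6


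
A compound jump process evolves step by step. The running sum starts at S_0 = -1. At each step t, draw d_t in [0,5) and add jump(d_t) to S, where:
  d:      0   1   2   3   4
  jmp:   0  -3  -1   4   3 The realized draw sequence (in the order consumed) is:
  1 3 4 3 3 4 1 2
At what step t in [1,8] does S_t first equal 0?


2

t=0: S=-1, d=1, jump=-3, S_1=-4
t=1: S=-4, d=3, jump=4, S_2=0
t=2: S=0, d=4, jump=3, S_3=3
t=3: S=3, d=3, jump=4, S_4=7
t=4: S=7, d=3, jump=4, S_5=11
t=5: S=11, d=4, jump=3, S_6=14
t=6: S=14, d=1, jump=-3, S_7=11
t=7: S=11, d=2, jump=-1, S_8=10
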